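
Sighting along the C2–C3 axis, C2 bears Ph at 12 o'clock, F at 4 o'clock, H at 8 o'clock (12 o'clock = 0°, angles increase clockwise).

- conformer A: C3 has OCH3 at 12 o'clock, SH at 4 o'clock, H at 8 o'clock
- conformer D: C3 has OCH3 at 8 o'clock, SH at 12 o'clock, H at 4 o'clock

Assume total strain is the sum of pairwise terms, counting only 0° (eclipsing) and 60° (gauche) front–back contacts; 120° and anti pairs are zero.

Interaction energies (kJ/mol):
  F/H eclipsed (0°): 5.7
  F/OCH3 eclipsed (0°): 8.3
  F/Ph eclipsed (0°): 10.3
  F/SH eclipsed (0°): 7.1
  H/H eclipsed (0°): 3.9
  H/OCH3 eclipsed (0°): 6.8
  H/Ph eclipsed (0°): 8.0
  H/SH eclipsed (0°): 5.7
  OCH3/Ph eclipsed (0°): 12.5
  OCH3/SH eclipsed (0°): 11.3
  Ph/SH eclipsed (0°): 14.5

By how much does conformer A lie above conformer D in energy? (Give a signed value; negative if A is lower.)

-3.5 kJ/mol

A (eclipsed): Ph(0°)/OCH3(0°) eclipsed 12.5; F(120°)/SH(120°) eclipsed 7.1; H(240°)/H(240°) eclipsed 3.9 → 23.5 kJ/mol.
D (eclipsed): Ph(0°)/SH(0°) eclipsed 14.5; F(120°)/H(120°) eclipsed 5.7; H(240°)/OCH3(240°) eclipsed 6.8 → 27.0 kJ/mol.
E(A) − E(D) = 23.5 − 27.0 = -3.5 kJ/mol.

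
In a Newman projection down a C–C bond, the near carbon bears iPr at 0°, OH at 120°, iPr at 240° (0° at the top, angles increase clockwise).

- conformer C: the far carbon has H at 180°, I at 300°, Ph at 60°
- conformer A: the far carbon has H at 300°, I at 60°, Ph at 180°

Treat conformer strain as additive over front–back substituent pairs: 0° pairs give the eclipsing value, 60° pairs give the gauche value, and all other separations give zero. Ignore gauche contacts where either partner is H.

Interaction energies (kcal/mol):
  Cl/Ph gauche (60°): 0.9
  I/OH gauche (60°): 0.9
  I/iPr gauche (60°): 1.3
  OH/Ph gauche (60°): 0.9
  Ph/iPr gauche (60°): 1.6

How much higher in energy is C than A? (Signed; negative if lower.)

+0.4 kcal/mol

C is staggered. iPr at 0° is gauche with I at 300° (1.3); iPr at 0° is gauche with Ph at 60° (1.6); OH at 120° is gauche with Ph at 60° (0.9); iPr at 240° is gauche with I at 300° (1.3). Total 5.1 kcal/mol.
A is staggered. iPr at 0° is gauche with I at 60° (1.3); OH at 120° is gauche with I at 60° (0.9); OH at 120° is gauche with Ph at 180° (0.9); iPr at 240° is gauche with Ph at 180° (1.6). Total 4.7 kcal/mol.
E(C) − E(A) = 5.1 − 4.7 = +0.4 kcal/mol.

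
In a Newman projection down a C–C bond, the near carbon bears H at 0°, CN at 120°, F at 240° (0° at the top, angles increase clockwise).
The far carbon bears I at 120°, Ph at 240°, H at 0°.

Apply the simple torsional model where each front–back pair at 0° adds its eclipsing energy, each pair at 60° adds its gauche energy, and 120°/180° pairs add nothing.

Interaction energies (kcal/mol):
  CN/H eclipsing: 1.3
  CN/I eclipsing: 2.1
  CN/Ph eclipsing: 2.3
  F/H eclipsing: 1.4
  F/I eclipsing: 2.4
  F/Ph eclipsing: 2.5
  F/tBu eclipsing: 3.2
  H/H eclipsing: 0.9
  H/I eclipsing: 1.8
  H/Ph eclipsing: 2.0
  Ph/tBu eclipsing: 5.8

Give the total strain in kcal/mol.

5.5 kcal/mol

This conformer (eclipsed): H–H eclipsed, CN–I eclipsed, F–Ph eclipsed; 0.9 + 2.1 + 2.5 = 5.5 kcal/mol.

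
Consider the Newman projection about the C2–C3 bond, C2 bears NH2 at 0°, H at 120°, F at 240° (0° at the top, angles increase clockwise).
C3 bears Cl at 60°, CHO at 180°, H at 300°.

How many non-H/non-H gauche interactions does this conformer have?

Non-H gauche pairs: NH2(0°)/Cl(60°); F(240°)/CHO(180°) — 2 interactions.

2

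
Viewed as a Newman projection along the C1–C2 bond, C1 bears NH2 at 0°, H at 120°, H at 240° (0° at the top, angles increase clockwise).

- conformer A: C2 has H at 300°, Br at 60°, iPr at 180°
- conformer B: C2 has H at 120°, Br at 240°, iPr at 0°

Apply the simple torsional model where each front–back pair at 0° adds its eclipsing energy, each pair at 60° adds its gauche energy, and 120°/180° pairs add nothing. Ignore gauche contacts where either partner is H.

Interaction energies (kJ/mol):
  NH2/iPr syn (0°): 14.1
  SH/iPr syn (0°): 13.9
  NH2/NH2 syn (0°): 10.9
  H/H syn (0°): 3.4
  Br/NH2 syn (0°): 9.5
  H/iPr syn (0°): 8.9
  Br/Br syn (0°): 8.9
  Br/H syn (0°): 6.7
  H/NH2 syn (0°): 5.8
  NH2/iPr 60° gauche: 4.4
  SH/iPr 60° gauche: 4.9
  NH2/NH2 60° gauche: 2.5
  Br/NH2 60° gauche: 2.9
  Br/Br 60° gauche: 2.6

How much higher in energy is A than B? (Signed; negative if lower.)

A (staggered): NH2(0°)/Br(60°) gauche 2.9 → 2.9 kJ/mol.
B (eclipsed): NH2(0°)/iPr(0°) eclipsed 14.1; H(120°)/H(120°) eclipsed 3.4; H(240°)/Br(240°) eclipsed 6.7 → 24.2 kJ/mol.
E(A) − E(B) = 2.9 − 24.2 = -21.3 kJ/mol.

-21.3 kJ/mol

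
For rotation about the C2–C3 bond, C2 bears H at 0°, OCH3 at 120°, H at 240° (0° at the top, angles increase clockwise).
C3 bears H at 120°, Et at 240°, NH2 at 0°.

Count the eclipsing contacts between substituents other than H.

0

Every eclipsing pair involves H, so the count is 0.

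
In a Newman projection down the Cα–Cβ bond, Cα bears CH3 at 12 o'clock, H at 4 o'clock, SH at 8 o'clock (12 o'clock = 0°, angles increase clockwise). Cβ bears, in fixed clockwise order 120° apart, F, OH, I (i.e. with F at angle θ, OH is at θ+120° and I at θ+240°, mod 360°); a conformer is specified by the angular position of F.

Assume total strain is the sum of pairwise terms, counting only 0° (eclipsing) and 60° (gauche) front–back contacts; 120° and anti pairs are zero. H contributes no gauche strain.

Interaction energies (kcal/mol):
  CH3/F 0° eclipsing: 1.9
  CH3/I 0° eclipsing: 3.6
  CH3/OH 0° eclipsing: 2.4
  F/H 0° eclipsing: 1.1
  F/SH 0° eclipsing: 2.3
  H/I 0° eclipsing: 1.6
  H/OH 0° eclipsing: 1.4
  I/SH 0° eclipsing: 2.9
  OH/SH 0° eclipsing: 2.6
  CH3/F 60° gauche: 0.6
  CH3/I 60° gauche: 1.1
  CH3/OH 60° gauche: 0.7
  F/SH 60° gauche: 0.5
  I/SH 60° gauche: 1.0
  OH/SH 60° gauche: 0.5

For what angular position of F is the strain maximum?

F at 0° (eclipsed): CH3(0°)/F(0°) eclipsed 1.9; H(120°)/OH(120°) eclipsed 1.4; SH(240°)/I(240°) eclipsed 2.9 → 6.2 kcal/mol.
F at 60° (staggered): CH3(0°)/F(60°) gauche 0.6; CH3(0°)/I(300°) gauche 1.1; SH(240°)/OH(180°) gauche 0.5; SH(240°)/I(300°) gauche 1.0 → 3.2 kcal/mol.
F at 120° (eclipsed): CH3(0°)/I(0°) eclipsed 3.6; H(120°)/F(120°) eclipsed 1.1; SH(240°)/OH(240°) eclipsed 2.6 → 7.3 kcal/mol.
F at 180° (staggered): CH3(0°)/OH(300°) gauche 0.7; CH3(0°)/I(60°) gauche 1.1; SH(240°)/F(180°) gauche 0.5; SH(240°)/OH(300°) gauche 0.5 → 2.8 kcal/mol.
F at 240° (eclipsed): CH3(0°)/OH(0°) eclipsed 2.4; H(120°)/I(120°) eclipsed 1.6; SH(240°)/F(240°) eclipsed 2.3 → 6.3 kcal/mol.
F at 300° (staggered): CH3(0°)/F(300°) gauche 0.6; CH3(0°)/OH(60°) gauche 0.7; SH(240°)/F(300°) gauche 0.5; SH(240°)/I(180°) gauche 1.0 → 2.8 kcal/mol.
The maximum (7.3 kcal/mol) occurs with F at 120°.

120°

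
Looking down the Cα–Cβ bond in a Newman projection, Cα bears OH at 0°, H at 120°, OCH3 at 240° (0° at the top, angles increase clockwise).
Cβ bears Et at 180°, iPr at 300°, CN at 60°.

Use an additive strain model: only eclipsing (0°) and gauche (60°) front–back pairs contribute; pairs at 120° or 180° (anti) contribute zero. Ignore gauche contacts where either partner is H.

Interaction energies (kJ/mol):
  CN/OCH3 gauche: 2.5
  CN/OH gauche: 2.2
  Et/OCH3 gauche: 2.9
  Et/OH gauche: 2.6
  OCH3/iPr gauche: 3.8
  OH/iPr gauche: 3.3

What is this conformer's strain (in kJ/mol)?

This conformer (staggered): OH(0°)/iPr(300°) gauche 3.3; OH(0°)/CN(60°) gauche 2.2; OCH3(240°)/Et(180°) gauche 2.9; OCH3(240°)/iPr(300°) gauche 3.8 → 12.2 kJ/mol.

12.2 kJ/mol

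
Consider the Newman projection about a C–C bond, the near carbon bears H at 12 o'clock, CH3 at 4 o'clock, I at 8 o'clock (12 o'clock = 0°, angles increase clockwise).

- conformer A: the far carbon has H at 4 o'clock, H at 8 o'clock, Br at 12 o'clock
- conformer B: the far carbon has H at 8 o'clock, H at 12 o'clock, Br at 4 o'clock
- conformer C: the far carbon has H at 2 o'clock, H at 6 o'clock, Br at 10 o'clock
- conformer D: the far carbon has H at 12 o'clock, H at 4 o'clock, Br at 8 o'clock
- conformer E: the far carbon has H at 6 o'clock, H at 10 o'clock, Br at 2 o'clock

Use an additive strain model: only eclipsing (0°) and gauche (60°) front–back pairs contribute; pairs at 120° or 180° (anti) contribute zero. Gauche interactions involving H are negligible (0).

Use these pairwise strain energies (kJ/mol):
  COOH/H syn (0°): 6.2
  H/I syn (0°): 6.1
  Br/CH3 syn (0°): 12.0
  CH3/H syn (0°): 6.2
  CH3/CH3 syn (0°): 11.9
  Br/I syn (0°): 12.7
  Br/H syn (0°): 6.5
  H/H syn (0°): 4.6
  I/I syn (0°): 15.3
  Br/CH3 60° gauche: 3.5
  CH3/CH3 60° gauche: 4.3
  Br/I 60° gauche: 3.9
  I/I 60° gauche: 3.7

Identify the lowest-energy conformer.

A (eclipsed): H–Br eclipsed, CH3–H eclipsed, I–H eclipsed; 6.5 + 6.2 + 6.1 = 18.8 kJ/mol.
B (eclipsed): H–H eclipsed, CH3–Br eclipsed, I–H eclipsed; 4.6 + 12.0 + 6.1 = 22.7 kJ/mol.
C (staggered): I–Br gauche; 3.9 = 3.9 kJ/mol.
D (eclipsed): H–H eclipsed, CH3–H eclipsed, I–Br eclipsed; 4.6 + 6.2 + 12.7 = 23.5 kJ/mol.
E (staggered): CH3–Br gauche; 3.5 = 3.5 kJ/mol.
E has the lowest total (3.5 kJ/mol).

E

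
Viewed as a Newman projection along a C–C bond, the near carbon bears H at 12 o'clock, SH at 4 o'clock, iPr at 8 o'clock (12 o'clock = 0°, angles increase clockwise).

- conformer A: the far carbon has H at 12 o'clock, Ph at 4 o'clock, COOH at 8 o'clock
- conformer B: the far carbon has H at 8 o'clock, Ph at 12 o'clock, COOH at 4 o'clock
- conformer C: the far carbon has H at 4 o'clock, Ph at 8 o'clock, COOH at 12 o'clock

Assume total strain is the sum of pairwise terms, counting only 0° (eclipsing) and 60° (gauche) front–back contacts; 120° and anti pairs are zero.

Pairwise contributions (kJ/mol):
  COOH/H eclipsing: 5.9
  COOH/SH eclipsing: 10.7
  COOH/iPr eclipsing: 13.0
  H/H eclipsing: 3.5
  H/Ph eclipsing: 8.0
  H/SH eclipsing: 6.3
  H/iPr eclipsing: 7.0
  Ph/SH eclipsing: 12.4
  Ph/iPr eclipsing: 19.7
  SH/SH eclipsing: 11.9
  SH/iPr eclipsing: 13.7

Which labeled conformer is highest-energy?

A is eclipsed. H at 0° is eclipsed with H at 0° (3.5); SH at 120° is eclipsed with Ph at 120° (12.4); iPr at 240° is eclipsed with COOH at 240° (13.0). Total 28.9 kJ/mol.
B is eclipsed. H at 0° is eclipsed with Ph at 0° (8.0); SH at 120° is eclipsed with COOH at 120° (10.7); iPr at 240° is eclipsed with H at 240° (7.0). Total 25.7 kJ/mol.
C is eclipsed. H at 0° is eclipsed with COOH at 0° (5.9); SH at 120° is eclipsed with H at 120° (6.3); iPr at 240° is eclipsed with Ph at 240° (19.7). Total 31.9 kJ/mol.
C has the highest total (31.9 kJ/mol).

C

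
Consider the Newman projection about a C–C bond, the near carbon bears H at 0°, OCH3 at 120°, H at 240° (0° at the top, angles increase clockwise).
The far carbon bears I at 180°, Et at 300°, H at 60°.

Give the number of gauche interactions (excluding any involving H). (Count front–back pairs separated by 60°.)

Non-H gauche pairs: OCH3(120°)/I(180°) — 1 interaction.

1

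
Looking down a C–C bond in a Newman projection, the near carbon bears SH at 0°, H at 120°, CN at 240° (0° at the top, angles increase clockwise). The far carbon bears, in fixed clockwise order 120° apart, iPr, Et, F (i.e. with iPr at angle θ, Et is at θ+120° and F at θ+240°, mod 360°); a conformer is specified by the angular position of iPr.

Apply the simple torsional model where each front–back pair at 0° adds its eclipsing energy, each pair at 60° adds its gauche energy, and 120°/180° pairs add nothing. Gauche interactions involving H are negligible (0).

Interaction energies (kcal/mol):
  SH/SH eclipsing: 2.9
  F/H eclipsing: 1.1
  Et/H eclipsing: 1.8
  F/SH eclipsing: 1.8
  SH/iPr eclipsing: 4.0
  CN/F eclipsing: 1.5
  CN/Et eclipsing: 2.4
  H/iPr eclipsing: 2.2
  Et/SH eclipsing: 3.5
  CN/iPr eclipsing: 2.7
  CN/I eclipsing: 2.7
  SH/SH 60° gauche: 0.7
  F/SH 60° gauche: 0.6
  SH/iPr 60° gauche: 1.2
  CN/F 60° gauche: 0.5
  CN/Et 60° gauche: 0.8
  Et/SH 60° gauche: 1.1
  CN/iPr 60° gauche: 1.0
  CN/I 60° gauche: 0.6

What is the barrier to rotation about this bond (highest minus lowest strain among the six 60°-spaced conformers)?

4.2 kcal/mol

iPr at 0° (eclipsed): SH–iPr eclipsed, H–Et eclipsed, CN–F eclipsed; 4.0 + 1.8 + 1.5 = 7.3 kcal/mol.
iPr at 60° (staggered): SH–iPr gauche, SH–F gauche, CN–Et gauche, CN–F gauche; 1.2 + 0.6 + 0.8 + 0.5 = 3.1 kcal/mol.
iPr at 120° (eclipsed): SH–F eclipsed, H–iPr eclipsed, CN–Et eclipsed; 1.8 + 2.2 + 2.4 = 6.4 kcal/mol.
iPr at 180° (staggered): SH–Et gauche, SH–F gauche, CN–iPr gauche, CN–Et gauche; 1.1 + 0.6 + 1.0 + 0.8 = 3.5 kcal/mol.
iPr at 240° (eclipsed): SH–Et eclipsed, H–F eclipsed, CN–iPr eclipsed; 3.5 + 1.1 + 2.7 = 7.3 kcal/mol.
iPr at 300° (staggered): SH–iPr gauche, SH–Et gauche, CN–iPr gauche, CN–F gauche; 1.2 + 1.1 + 1.0 + 0.5 = 3.8 kcal/mol.
Max at 0° (7.3 kcal/mol), min at 60° (3.1 kcal/mol); barrier = 4.2 kcal/mol.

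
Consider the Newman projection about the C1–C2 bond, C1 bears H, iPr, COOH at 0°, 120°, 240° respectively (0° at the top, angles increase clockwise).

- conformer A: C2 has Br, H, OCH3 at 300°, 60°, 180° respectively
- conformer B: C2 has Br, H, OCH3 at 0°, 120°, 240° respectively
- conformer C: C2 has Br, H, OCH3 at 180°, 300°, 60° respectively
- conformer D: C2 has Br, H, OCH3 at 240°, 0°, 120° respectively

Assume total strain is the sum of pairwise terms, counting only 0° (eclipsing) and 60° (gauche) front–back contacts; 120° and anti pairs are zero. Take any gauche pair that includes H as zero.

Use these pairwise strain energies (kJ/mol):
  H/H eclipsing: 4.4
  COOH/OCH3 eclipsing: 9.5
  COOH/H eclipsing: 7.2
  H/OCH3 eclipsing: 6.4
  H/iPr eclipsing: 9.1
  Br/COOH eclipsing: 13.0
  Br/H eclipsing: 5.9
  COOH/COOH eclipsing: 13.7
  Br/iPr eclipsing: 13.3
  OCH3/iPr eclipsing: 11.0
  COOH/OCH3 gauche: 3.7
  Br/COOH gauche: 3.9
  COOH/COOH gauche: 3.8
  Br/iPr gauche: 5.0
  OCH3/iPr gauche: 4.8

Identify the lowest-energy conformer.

A

A (staggered): iPr(120°)/OCH3(180°) gauche 4.8; COOH(240°)/Br(300°) gauche 3.9; COOH(240°)/OCH3(180°) gauche 3.7 → 12.4 kJ/mol.
B (eclipsed): H(0°)/Br(0°) eclipsed 5.9; iPr(120°)/H(120°) eclipsed 9.1; COOH(240°)/OCH3(240°) eclipsed 9.5 → 24.5 kJ/mol.
C (staggered): iPr(120°)/Br(180°) gauche 5.0; iPr(120°)/OCH3(60°) gauche 4.8; COOH(240°)/Br(180°) gauche 3.9 → 13.7 kJ/mol.
D (eclipsed): H(0°)/H(0°) eclipsed 4.4; iPr(120°)/OCH3(120°) eclipsed 11.0; COOH(240°)/Br(240°) eclipsed 13.0 → 28.4 kJ/mol.
A has the lowest total (12.4 kJ/mol).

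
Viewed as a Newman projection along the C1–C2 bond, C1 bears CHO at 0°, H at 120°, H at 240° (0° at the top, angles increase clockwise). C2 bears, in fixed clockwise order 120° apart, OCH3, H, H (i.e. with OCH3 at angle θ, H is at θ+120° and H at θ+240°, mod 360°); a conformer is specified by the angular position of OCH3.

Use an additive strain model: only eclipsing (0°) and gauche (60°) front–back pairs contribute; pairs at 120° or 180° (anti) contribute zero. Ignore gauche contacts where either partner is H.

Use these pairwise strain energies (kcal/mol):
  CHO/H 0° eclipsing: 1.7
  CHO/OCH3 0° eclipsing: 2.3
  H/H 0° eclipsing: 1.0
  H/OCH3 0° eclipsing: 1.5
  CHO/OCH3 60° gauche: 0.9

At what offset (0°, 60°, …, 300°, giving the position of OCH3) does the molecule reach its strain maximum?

OCH3 at 0° (eclipsed): CHO(0°)/OCH3(0°) eclipsed 2.3; H(120°)/H(120°) eclipsed 1.0; H(240°)/H(240°) eclipsed 1.0 → 4.3 kcal/mol.
OCH3 at 60° (staggered): CHO(0°)/OCH3(60°) gauche 0.9 → 0.9 kcal/mol.
OCH3 at 120° (eclipsed): CHO(0°)/H(0°) eclipsed 1.7; H(120°)/OCH3(120°) eclipsed 1.5; H(240°)/H(240°) eclipsed 1.0 → 4.2 kcal/mol.
OCH3 at 180° (staggered): no non-H gauche contacts → 0.0 kcal/mol.
OCH3 at 240° (eclipsed): CHO(0°)/H(0°) eclipsed 1.7; H(120°)/H(120°) eclipsed 1.0; H(240°)/OCH3(240°) eclipsed 1.5 → 4.2 kcal/mol.
OCH3 at 300° (staggered): CHO(0°)/OCH3(300°) gauche 0.9 → 0.9 kcal/mol.
The maximum (4.3 kcal/mol) occurs with OCH3 at 0°.

0°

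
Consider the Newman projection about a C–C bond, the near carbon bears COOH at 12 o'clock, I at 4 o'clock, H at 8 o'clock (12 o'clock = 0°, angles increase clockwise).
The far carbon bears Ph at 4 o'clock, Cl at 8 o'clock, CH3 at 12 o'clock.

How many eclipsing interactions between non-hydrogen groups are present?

Non-H eclipsing pairs: COOH(0°)/CH3(0°); I(120°)/Ph(120°) — 2 interactions.

2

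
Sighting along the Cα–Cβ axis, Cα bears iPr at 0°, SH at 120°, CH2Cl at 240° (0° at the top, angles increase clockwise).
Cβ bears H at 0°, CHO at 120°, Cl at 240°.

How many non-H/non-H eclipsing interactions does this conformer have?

Non-H eclipsing pairs: SH(120°)/CHO(120°); CH2Cl(240°)/Cl(240°) — 2 interactions.

2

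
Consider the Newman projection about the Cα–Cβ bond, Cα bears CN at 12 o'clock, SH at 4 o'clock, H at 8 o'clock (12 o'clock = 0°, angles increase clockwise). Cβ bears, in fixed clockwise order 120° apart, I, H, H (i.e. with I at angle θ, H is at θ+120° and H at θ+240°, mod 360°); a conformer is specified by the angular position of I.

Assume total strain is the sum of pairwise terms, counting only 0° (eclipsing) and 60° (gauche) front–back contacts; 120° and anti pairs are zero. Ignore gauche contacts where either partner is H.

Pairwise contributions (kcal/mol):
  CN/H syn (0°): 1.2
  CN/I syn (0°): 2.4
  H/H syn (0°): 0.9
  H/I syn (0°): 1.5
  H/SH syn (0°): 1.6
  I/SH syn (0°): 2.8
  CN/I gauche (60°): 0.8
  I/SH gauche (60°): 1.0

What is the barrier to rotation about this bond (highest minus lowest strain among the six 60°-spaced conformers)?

4.1 kcal/mol

I at 0° is eclipsed. CN at 0° is eclipsed with I at 0° (2.4); SH at 120° is eclipsed with H at 120° (1.6); H at 240° is eclipsed with H at 240° (0.9). Total 4.9 kcal/mol.
I at 60° is staggered. CN at 0° is gauche with I at 60° (0.8); SH at 120° is gauche with I at 60° (1.0). Total 1.8 kcal/mol.
I at 120° is eclipsed. CN at 0° is eclipsed with H at 0° (1.2); SH at 120° is eclipsed with I at 120° (2.8); H at 240° is eclipsed with H at 240° (0.9). Total 4.9 kcal/mol.
I at 180° is staggered. SH at 120° is gauche with I at 180° (1.0). Total 1.0 kcal/mol.
I at 240° is eclipsed. CN at 0° is eclipsed with H at 0° (1.2); SH at 120° is eclipsed with H at 120° (1.6); H at 240° is eclipsed with I at 240° (1.5). Total 4.3 kcal/mol.
I at 300° is staggered. CN at 0° is gauche with I at 300° (0.8). Total 0.8 kcal/mol.
Max at 0° (4.9 kcal/mol), min at 300° (0.8 kcal/mol); barrier = 4.1 kcal/mol.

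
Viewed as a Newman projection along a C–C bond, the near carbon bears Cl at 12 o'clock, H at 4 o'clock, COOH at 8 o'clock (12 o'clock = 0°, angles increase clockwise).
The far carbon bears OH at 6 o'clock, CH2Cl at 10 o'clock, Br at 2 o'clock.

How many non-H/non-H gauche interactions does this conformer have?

Non-H gauche pairs: Cl(0°)/CH2Cl(300°); Cl(0°)/Br(60°); COOH(240°)/OH(180°); COOH(240°)/CH2Cl(300°) — 4 interactions.

4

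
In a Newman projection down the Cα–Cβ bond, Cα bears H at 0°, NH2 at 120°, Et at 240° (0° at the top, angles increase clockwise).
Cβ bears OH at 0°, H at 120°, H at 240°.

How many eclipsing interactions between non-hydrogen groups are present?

Every eclipsing pair involves H, so the count is 0.

0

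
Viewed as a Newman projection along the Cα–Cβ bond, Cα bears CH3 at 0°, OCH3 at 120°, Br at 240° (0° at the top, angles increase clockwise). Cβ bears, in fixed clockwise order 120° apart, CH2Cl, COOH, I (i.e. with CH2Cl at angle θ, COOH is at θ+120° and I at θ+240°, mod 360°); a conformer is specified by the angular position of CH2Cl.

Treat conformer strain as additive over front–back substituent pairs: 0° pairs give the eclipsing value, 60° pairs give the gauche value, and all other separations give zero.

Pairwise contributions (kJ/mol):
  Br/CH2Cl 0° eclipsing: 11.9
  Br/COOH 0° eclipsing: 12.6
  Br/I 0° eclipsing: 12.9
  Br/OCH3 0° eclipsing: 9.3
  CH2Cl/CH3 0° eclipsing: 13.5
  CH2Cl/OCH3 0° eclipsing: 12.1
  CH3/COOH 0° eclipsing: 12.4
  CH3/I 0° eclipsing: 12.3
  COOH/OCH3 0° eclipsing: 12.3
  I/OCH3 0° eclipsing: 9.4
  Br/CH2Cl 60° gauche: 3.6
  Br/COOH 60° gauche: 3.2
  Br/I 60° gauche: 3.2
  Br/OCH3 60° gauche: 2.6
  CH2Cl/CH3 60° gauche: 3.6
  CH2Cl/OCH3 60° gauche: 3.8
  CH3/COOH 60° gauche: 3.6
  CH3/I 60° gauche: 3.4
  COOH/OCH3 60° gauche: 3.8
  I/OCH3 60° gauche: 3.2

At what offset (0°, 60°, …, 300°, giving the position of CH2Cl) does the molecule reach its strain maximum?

CH2Cl at 0° (eclipsed): CH3–CH2Cl eclipsed, OCH3–COOH eclipsed, Br–I eclipsed; 13.5 + 12.3 + 12.9 = 38.7 kJ/mol.
CH2Cl at 60° (staggered): CH3–CH2Cl gauche, CH3–I gauche, OCH3–CH2Cl gauche, OCH3–COOH gauche, Br–COOH gauche, Br–I gauche; 3.6 + 3.4 + 3.8 + 3.8 + 3.2 + 3.2 = 21.0 kJ/mol.
CH2Cl at 120° (eclipsed): CH3–I eclipsed, OCH3–CH2Cl eclipsed, Br–COOH eclipsed; 12.3 + 12.1 + 12.6 = 37.0 kJ/mol.
CH2Cl at 180° (staggered): CH3–COOH gauche, CH3–I gauche, OCH3–CH2Cl gauche, OCH3–I gauche, Br–CH2Cl gauche, Br–COOH gauche; 3.6 + 3.4 + 3.8 + 3.2 + 3.6 + 3.2 = 20.8 kJ/mol.
CH2Cl at 240° (eclipsed): CH3–COOH eclipsed, OCH3–I eclipsed, Br–CH2Cl eclipsed; 12.4 + 9.4 + 11.9 = 33.7 kJ/mol.
CH2Cl at 300° (staggered): CH3–CH2Cl gauche, CH3–COOH gauche, OCH3–COOH gauche, OCH3–I gauche, Br–CH2Cl gauche, Br–I gauche; 3.6 + 3.6 + 3.8 + 3.2 + 3.6 + 3.2 = 21.0 kJ/mol.
The maximum (38.7 kJ/mol) occurs with CH2Cl at 0°.

0°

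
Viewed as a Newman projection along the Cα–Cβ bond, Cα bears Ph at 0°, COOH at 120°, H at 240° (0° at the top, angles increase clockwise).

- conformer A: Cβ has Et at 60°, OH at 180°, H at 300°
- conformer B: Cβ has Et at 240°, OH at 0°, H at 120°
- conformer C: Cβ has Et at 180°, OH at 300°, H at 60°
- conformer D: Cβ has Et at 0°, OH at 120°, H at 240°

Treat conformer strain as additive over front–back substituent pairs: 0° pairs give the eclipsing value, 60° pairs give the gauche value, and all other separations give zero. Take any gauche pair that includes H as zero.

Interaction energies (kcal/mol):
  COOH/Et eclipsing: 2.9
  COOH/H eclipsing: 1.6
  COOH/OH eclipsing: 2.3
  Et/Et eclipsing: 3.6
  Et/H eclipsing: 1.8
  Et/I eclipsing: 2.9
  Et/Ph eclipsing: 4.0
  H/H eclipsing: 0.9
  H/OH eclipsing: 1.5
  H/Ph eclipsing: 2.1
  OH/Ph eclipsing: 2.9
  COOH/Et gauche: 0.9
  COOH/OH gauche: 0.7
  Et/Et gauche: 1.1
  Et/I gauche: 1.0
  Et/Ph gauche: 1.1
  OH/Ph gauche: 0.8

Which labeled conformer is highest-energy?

D

A (staggered): Ph(0°)/Et(60°) gauche 1.1; COOH(120°)/Et(60°) gauche 0.9; COOH(120°)/OH(180°) gauche 0.7 → 2.7 kcal/mol.
B (eclipsed): Ph(0°)/OH(0°) eclipsed 2.9; COOH(120°)/H(120°) eclipsed 1.6; H(240°)/Et(240°) eclipsed 1.8 → 6.3 kcal/mol.
C (staggered): Ph(0°)/OH(300°) gauche 0.8; COOH(120°)/Et(180°) gauche 0.9 → 1.7 kcal/mol.
D (eclipsed): Ph(0°)/Et(0°) eclipsed 4.0; COOH(120°)/OH(120°) eclipsed 2.3; H(240°)/H(240°) eclipsed 0.9 → 7.2 kcal/mol.
D has the highest total (7.2 kcal/mol).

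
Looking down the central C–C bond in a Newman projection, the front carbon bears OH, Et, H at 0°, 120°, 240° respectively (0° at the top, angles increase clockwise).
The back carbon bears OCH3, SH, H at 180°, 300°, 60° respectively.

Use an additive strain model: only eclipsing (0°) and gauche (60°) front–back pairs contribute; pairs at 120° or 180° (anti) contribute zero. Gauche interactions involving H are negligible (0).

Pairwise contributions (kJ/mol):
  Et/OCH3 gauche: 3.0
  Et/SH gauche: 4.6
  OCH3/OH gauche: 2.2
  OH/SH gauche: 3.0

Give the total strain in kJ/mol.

This conformer (staggered): OH(0°)/SH(300°) gauche 3.0; Et(120°)/OCH3(180°) gauche 3.0 → 6.0 kJ/mol.

6.0 kJ/mol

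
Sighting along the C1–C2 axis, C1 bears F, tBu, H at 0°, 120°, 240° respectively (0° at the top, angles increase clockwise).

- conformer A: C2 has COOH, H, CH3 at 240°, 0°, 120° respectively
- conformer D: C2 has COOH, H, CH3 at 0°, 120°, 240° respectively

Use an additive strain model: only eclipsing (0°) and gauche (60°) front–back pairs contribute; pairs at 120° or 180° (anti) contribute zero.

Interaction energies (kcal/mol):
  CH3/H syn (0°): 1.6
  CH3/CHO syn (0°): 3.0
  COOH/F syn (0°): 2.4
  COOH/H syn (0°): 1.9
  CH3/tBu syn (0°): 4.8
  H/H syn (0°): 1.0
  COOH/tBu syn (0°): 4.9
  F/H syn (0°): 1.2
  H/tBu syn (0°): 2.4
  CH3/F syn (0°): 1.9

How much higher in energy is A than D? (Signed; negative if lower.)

A (eclipsed): F–H eclipsed, tBu–CH3 eclipsed, H–COOH eclipsed; 1.2 + 4.8 + 1.9 = 7.9 kcal/mol.
D (eclipsed): F–COOH eclipsed, tBu–H eclipsed, H–CH3 eclipsed; 2.4 + 2.4 + 1.6 = 6.4 kcal/mol.
E(A) − E(D) = 7.9 − 6.4 = +1.5 kcal/mol.

+1.5 kcal/mol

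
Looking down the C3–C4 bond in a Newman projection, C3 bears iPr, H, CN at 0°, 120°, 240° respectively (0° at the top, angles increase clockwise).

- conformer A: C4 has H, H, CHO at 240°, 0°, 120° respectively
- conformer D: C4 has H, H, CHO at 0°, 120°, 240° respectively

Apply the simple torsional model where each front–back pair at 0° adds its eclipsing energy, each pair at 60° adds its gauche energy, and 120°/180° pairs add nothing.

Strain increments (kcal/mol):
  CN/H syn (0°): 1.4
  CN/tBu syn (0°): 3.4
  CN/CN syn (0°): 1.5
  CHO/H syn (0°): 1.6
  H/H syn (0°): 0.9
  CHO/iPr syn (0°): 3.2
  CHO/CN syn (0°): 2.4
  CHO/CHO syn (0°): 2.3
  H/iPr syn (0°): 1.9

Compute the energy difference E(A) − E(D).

A (eclipsed): iPr(0°)/H(0°) eclipsed 1.9; H(120°)/CHO(120°) eclipsed 1.6; CN(240°)/H(240°) eclipsed 1.4 → 4.9 kcal/mol.
D (eclipsed): iPr(0°)/H(0°) eclipsed 1.9; H(120°)/H(120°) eclipsed 0.9; CN(240°)/CHO(240°) eclipsed 2.4 → 5.2 kcal/mol.
E(A) − E(D) = 4.9 − 5.2 = -0.3 kcal/mol.

-0.3 kcal/mol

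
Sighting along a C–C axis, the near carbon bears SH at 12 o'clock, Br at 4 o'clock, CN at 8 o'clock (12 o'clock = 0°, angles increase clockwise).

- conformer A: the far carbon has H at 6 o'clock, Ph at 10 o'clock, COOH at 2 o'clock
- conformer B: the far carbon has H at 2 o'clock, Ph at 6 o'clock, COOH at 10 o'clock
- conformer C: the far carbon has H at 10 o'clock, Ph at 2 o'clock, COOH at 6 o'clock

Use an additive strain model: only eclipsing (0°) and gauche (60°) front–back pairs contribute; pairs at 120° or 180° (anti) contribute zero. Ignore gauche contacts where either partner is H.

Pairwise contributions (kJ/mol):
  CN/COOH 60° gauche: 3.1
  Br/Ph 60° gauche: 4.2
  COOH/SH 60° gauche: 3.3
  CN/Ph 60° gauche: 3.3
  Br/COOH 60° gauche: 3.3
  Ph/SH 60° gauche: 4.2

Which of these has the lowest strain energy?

B

A is staggered. SH at 0° is gauche with Ph at 300° (4.2); SH at 0° is gauche with COOH at 60° (3.3); Br at 120° is gauche with COOH at 60° (3.3); CN at 240° is gauche with Ph at 300° (3.3). Total 14.1 kJ/mol.
B is staggered. SH at 0° is gauche with COOH at 300° (3.3); Br at 120° is gauche with Ph at 180° (4.2); CN at 240° is gauche with Ph at 180° (3.3); CN at 240° is gauche with COOH at 300° (3.1). Total 13.9 kJ/mol.
C is staggered. SH at 0° is gauche with Ph at 60° (4.2); Br at 120° is gauche with Ph at 60° (4.2); Br at 120° is gauche with COOH at 180° (3.3); CN at 240° is gauche with COOH at 180° (3.1). Total 14.8 kJ/mol.
B has the lowest total (13.9 kJ/mol).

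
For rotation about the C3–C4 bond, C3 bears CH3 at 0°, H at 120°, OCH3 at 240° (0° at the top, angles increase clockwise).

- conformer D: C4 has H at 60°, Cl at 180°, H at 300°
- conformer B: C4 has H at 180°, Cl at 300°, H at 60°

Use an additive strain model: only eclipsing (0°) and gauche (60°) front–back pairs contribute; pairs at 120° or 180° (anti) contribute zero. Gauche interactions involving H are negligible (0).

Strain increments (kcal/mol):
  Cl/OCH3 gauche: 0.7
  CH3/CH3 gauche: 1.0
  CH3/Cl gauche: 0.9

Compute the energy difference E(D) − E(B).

D (staggered): OCH3–Cl gauche; 0.7 = 0.7 kcal/mol.
B (staggered): CH3–Cl gauche, OCH3–Cl gauche; 0.9 + 0.7 = 1.6 kcal/mol.
E(D) − E(B) = 0.7 − 1.6 = -0.9 kcal/mol.

-0.9 kcal/mol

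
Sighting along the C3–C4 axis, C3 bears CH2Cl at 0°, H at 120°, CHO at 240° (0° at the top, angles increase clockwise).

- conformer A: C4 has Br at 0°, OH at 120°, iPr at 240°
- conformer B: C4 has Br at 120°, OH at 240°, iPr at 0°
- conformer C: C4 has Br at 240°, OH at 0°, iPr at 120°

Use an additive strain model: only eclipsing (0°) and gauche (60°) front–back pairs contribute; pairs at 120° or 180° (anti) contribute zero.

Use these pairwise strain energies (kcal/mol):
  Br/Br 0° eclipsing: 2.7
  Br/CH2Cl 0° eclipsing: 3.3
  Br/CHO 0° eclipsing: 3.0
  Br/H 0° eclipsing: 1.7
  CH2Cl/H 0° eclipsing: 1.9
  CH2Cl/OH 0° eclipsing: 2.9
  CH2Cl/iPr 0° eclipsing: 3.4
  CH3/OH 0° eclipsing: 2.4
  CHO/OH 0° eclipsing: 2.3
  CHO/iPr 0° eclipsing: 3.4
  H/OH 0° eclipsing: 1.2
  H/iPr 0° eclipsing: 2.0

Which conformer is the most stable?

A is eclipsed. CH2Cl at 0° is eclipsed with Br at 0° (3.3); H at 120° is eclipsed with OH at 120° (1.2); CHO at 240° is eclipsed with iPr at 240° (3.4). Total 7.9 kcal/mol.
B is eclipsed. CH2Cl at 0° is eclipsed with iPr at 0° (3.4); H at 120° is eclipsed with Br at 120° (1.7); CHO at 240° is eclipsed with OH at 240° (2.3). Total 7.4 kcal/mol.
C is eclipsed. CH2Cl at 0° is eclipsed with OH at 0° (2.9); H at 120° is eclipsed with iPr at 120° (2.0); CHO at 240° is eclipsed with Br at 240° (3.0). Total 7.9 kcal/mol.
B has the lowest total (7.4 kcal/mol).

B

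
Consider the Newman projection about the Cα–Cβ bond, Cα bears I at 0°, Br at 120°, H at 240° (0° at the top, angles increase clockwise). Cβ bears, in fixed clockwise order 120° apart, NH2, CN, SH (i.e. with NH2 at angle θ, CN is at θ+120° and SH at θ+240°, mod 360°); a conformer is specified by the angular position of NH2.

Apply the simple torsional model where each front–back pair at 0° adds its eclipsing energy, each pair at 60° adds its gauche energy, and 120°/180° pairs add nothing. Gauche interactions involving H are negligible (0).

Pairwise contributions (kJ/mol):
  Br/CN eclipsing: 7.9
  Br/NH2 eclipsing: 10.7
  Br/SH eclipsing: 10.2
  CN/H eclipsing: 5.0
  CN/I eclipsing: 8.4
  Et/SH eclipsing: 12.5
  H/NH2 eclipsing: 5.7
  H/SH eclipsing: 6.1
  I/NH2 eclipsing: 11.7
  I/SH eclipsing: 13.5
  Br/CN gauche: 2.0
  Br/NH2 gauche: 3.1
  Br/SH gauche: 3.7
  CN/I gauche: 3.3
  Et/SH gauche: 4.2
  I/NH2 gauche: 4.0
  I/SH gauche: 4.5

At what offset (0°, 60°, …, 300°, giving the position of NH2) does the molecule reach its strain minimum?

NH2 at 0° is eclipsed. I at 0° is eclipsed with NH2 at 0° (11.7); Br at 120° is eclipsed with CN at 120° (7.9); H at 240° is eclipsed with SH at 240° (6.1). Total 25.7 kJ/mol.
NH2 at 60° is staggered. I at 0° is gauche with NH2 at 60° (4.0); I at 0° is gauche with SH at 300° (4.5); Br at 120° is gauche with NH2 at 60° (3.1); Br at 120° is gauche with CN at 180° (2.0). Total 13.6 kJ/mol.
NH2 at 120° is eclipsed. I at 0° is eclipsed with SH at 0° (13.5); Br at 120° is eclipsed with NH2 at 120° (10.7); H at 240° is eclipsed with CN at 240° (5.0). Total 29.2 kJ/mol.
NH2 at 180° is staggered. I at 0° is gauche with CN at 300° (3.3); I at 0° is gauche with SH at 60° (4.5); Br at 120° is gauche with NH2 at 180° (3.1); Br at 120° is gauche with SH at 60° (3.7). Total 14.6 kJ/mol.
NH2 at 240° is eclipsed. I at 0° is eclipsed with CN at 0° (8.4); Br at 120° is eclipsed with SH at 120° (10.2); H at 240° is eclipsed with NH2 at 240° (5.7). Total 24.3 kJ/mol.
NH2 at 300° is staggered. I at 0° is gauche with NH2 at 300° (4.0); I at 0° is gauche with CN at 60° (3.3); Br at 120° is gauche with CN at 60° (2.0); Br at 120° is gauche with SH at 180° (3.7). Total 13.0 kJ/mol.
The minimum (13.0 kJ/mol) occurs with NH2 at 300°.

300°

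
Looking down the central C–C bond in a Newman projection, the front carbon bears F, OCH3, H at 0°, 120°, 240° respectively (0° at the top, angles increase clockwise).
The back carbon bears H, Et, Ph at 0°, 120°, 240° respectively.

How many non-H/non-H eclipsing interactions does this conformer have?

Non-H eclipsing pairs: OCH3(120°)/Et(120°) — 1 interaction.

1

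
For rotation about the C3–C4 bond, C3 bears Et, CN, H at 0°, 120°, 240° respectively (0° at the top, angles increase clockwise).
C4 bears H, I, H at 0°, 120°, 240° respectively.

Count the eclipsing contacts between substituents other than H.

Non-H eclipsing pairs: CN(120°)/I(120°) — 1 interaction.

1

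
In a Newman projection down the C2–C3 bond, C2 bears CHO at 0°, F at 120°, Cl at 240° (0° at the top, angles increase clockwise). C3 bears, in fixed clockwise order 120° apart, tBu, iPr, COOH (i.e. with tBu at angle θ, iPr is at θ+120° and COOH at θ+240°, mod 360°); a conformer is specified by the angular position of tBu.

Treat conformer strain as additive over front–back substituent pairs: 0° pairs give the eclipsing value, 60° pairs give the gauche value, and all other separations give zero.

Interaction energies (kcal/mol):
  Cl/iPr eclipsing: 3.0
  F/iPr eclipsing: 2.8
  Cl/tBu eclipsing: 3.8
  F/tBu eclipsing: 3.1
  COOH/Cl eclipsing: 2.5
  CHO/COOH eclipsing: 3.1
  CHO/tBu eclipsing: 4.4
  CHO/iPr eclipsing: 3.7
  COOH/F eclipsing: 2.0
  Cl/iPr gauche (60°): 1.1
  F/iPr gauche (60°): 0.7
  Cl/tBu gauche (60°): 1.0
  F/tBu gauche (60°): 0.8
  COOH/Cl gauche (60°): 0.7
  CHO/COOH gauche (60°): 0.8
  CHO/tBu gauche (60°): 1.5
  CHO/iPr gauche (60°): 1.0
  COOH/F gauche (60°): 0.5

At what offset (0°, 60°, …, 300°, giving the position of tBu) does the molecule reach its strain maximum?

tBu at 0° (eclipsed): CHO–tBu eclipsed, F–iPr eclipsed, Cl–COOH eclipsed; 4.4 + 2.8 + 2.5 = 9.7 kcal/mol.
tBu at 60° (staggered): CHO–tBu gauche, CHO–COOH gauche, F–tBu gauche, F–iPr gauche, Cl–iPr gauche, Cl–COOH gauche; 1.5 + 0.8 + 0.8 + 0.7 + 1.1 + 0.7 = 5.6 kcal/mol.
tBu at 120° (eclipsed): CHO–COOH eclipsed, F–tBu eclipsed, Cl–iPr eclipsed; 3.1 + 3.1 + 3.0 = 9.2 kcal/mol.
tBu at 180° (staggered): CHO–iPr gauche, CHO–COOH gauche, F–tBu gauche, F–COOH gauche, Cl–tBu gauche, Cl–iPr gauche; 1.0 + 0.8 + 0.8 + 0.5 + 1.0 + 1.1 = 5.2 kcal/mol.
tBu at 240° (eclipsed): CHO–iPr eclipsed, F–COOH eclipsed, Cl–tBu eclipsed; 3.7 + 2.0 + 3.8 = 9.5 kcal/mol.
tBu at 300° (staggered): CHO–tBu gauche, CHO–iPr gauche, F–iPr gauche, F–COOH gauche, Cl–tBu gauche, Cl–COOH gauche; 1.5 + 1.0 + 0.7 + 0.5 + 1.0 + 0.7 = 5.4 kcal/mol.
The maximum (9.7 kcal/mol) occurs with tBu at 0°.

0°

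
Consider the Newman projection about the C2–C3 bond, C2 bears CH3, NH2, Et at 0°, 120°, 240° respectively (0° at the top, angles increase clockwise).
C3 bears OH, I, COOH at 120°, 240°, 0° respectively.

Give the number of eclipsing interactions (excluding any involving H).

Non-H eclipsing pairs: CH3(0°)/COOH(0°); NH2(120°)/OH(120°); Et(240°)/I(240°) — 3 interactions.

3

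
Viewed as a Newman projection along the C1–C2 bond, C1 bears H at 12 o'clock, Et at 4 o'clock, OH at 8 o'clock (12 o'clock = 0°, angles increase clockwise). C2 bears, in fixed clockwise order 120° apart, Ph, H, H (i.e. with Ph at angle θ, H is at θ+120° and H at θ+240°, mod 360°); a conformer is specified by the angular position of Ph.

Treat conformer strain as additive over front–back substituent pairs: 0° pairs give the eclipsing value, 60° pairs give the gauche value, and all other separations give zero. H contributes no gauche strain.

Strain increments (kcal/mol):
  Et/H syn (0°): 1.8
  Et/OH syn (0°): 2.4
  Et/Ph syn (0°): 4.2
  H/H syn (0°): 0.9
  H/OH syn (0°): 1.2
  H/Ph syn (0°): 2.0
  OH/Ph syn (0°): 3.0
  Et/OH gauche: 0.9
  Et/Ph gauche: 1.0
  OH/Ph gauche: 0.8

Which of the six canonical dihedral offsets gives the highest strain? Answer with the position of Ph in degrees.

120°

Ph at 0° (eclipsed): H(0°)/Ph(0°) eclipsed 2.0; Et(120°)/H(120°) eclipsed 1.8; OH(240°)/H(240°) eclipsed 1.2 → 5.0 kcal/mol.
Ph at 60° (staggered): Et(120°)/Ph(60°) gauche 1.0 → 1.0 kcal/mol.
Ph at 120° (eclipsed): H(0°)/H(0°) eclipsed 0.9; Et(120°)/Ph(120°) eclipsed 4.2; OH(240°)/H(240°) eclipsed 1.2 → 6.3 kcal/mol.
Ph at 180° (staggered): Et(120°)/Ph(180°) gauche 1.0; OH(240°)/Ph(180°) gauche 0.8 → 1.8 kcal/mol.
Ph at 240° (eclipsed): H(0°)/H(0°) eclipsed 0.9; Et(120°)/H(120°) eclipsed 1.8; OH(240°)/Ph(240°) eclipsed 3.0 → 5.7 kcal/mol.
Ph at 300° (staggered): OH(240°)/Ph(300°) gauche 0.8 → 0.8 kcal/mol.
The maximum (6.3 kcal/mol) occurs with Ph at 120°.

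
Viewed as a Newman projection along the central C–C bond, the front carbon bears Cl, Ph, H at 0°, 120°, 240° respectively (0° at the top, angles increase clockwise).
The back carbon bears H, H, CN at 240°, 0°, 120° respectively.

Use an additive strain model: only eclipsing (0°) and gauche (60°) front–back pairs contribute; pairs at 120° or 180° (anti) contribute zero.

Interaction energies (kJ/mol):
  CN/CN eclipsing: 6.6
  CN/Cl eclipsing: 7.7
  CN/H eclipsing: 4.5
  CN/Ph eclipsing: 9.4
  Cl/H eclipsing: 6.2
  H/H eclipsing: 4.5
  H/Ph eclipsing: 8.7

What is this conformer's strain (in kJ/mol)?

20.1 kJ/mol

This conformer (eclipsed): Cl–H eclipsed, Ph–CN eclipsed, H–H eclipsed; 6.2 + 9.4 + 4.5 = 20.1 kJ/mol.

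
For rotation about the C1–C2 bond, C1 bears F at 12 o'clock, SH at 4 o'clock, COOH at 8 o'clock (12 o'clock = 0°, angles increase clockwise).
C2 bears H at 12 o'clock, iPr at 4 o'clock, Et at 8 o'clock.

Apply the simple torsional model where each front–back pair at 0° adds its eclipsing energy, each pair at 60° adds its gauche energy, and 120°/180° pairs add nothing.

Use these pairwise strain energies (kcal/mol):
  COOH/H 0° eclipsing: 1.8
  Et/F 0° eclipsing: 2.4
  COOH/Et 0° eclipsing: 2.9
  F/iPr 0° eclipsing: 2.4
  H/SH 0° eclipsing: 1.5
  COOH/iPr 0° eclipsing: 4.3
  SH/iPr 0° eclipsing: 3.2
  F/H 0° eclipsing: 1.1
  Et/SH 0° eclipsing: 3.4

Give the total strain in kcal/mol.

This conformer is eclipsed. F at 0° is eclipsed with H at 0° (1.1); SH at 120° is eclipsed with iPr at 120° (3.2); COOH at 240° is eclipsed with Et at 240° (2.9). Total 7.2 kcal/mol.

7.2 kcal/mol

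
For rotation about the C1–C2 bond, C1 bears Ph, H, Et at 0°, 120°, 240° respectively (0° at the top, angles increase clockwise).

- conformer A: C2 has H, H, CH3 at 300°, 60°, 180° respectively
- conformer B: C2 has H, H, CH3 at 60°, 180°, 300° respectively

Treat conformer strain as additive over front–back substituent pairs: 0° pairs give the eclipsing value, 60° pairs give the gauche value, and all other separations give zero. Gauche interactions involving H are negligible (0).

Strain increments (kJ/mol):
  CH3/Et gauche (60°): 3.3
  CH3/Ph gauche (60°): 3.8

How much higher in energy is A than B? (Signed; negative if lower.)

A (staggered): Et–CH3 gauche; 3.3 = 3.3 kJ/mol.
B (staggered): Ph–CH3 gauche, Et–CH3 gauche; 3.8 + 3.3 = 7.1 kJ/mol.
E(A) − E(B) = 3.3 − 7.1 = -3.8 kJ/mol.

-3.8 kJ/mol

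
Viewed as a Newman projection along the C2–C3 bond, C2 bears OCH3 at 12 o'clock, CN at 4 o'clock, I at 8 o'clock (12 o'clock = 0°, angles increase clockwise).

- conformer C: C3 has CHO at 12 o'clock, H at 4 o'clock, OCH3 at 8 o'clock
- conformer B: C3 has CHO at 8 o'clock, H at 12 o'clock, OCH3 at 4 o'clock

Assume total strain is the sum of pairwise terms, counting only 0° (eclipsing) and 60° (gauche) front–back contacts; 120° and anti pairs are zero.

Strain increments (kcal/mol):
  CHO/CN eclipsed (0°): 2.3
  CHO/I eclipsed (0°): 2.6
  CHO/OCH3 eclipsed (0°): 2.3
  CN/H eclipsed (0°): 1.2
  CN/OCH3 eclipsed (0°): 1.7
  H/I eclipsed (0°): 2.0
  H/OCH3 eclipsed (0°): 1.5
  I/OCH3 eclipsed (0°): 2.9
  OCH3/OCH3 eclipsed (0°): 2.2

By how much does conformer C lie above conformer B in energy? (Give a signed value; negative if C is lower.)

C (eclipsed): OCH3(0°)/CHO(0°) eclipsed 2.3; CN(120°)/H(120°) eclipsed 1.2; I(240°)/OCH3(240°) eclipsed 2.9 → 6.4 kcal/mol.
B (eclipsed): OCH3(0°)/H(0°) eclipsed 1.5; CN(120°)/OCH3(120°) eclipsed 1.7; I(240°)/CHO(240°) eclipsed 2.6 → 5.8 kcal/mol.
E(C) − E(B) = 6.4 − 5.8 = +0.6 kcal/mol.

+0.6 kcal/mol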